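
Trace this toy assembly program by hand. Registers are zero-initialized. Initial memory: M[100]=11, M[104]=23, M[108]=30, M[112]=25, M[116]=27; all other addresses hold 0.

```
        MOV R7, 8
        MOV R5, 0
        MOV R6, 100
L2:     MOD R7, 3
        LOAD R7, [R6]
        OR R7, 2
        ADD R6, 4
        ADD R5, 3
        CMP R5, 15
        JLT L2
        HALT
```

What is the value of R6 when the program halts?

120

MOV R7, 8 → R7=8
MOV R5, 0 → R5=0
MOV R6, 100 → R6=100
MOD R7, 3 → R7=8%3=2
LOAD R7, [R6] → R7=M[100]=11
OR R7, 2 → R7=11|2=11
ADD R6, 4 → R6=100+4=104
ADD R5, 3 → R5=0+3=3
CMP R5, 15  (cmp 3,15)
JLT L2: taken
MOD R7, 3 → R7=11%3=2
LOAD R7, [R6] → R7=M[104]=23
OR R7, 2 → R7=23|2=23
ADD R6, 4 → R6=104+4=108
ADD R5, 3 → R5=3+3=6
CMP R5, 15  (cmp 6,15)
JLT L2: taken
MOD R7, 3 → R7=23%3=2
LOAD R7, [R6] → R7=M[108]=30
OR R7, 2 → R7=30|2=30
ADD R6, 4 → R6=108+4=112
ADD R5, 3 → R5=6+3=9
CMP R5, 15  (cmp 9,15)
JLT L2: taken
MOD R7, 3 → R7=30%3=0
LOAD R7, [R6] → R7=M[112]=25
OR R7, 2 → R7=25|2=27
ADD R6, 4 → R6=112+4=116
ADD R5, 3 → R5=9+3=12
CMP R5, 15  (cmp 12,15)
JLT L2: taken
MOD R7, 3 → R7=27%3=0
LOAD R7, [R6] → R7=M[116]=27
OR R7, 2 → R7=27|2=27
ADD R6, 4 → R6=116+4=120
ADD R5, 3 → R5=12+3=15
CMP R5, 15  (cmp 15,15)
JLT L2: not taken
halt.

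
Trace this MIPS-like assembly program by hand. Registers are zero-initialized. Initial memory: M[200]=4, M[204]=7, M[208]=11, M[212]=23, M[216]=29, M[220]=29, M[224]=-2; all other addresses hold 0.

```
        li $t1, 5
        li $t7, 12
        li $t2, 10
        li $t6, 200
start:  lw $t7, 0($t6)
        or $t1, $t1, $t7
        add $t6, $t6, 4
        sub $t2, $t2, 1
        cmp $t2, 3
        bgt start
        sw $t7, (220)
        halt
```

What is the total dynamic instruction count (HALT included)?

li $t1, 5 → $t1=5
li $t7, 12 → $t7=12
li $t2, 10 → $t2=10
li $t6, 200 → $t6=200
lw $t7, 0($t6) → $t7=M[200]=4
or $t1, $t1, $t7 → $t1=5|4=5
add $t6, $t6, 4 → $t6=200+4=204
sub $t2, $t2, 1 → $t2=10-1=9
cmp $t2, 3  (cmp 9,3)
bgt start: taken
lw $t7, 0($t6) → $t7=M[204]=7
or $t1, $t1, $t7 → $t1=5|7=7
add $t6, $t6, 4 → $t6=204+4=208
sub $t2, $t2, 1 → $t2=9-1=8
cmp $t2, 3  (cmp 8,3)
bgt start: taken
lw $t7, 0($t6) → $t7=M[208]=11
or $t1, $t1, $t7 → $t1=7|11=15
add $t6, $t6, 4 → $t6=208+4=212
sub $t2, $t2, 1 → $t2=8-1=7
cmp $t2, 3  (cmp 7,3)
bgt start: taken
lw $t7, 0($t6) → $t7=M[212]=23
or $t1, $t1, $t7 → $t1=15|23=31
add $t6, $t6, 4 → $t6=212+4=216
sub $t2, $t2, 1 → $t2=7-1=6
cmp $t2, 3  (cmp 6,3)
bgt start: taken
lw $t7, 0($t6) → $t7=M[216]=29
or $t1, $t1, $t7 → $t1=31|29=31
add $t6, $t6, 4 → $t6=216+4=220
sub $t2, $t2, 1 → $t2=6-1=5
cmp $t2, 3  (cmp 5,3)
bgt start: taken
lw $t7, 0($t6) → $t7=M[220]=29
or $t1, $t1, $t7 → $t1=31|29=31
add $t6, $t6, 4 → $t6=220+4=224
sub $t2, $t2, 1 → $t2=5-1=4
cmp $t2, 3  (cmp 4,3)
bgt start: taken
lw $t7, 0($t6) → $t7=M[224]=-2
or $t1, $t1, $t7 → $t1=31|(-2)=-1
add $t6, $t6, 4 → $t6=224+4=228
sub $t2, $t2, 1 → $t2=4-1=3
cmp $t2, 3  (cmp 3,3)
bgt start: not taken
sw $t7, (220) → M[220]=-2
halt.
Total executed instructions: 48.

48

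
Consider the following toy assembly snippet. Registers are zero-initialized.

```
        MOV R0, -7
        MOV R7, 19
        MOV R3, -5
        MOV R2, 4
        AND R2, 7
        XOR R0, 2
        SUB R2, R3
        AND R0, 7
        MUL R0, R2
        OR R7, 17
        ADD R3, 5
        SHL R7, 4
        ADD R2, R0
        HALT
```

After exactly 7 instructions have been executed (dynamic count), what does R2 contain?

9

MOV R0, -7 → R0=-7
MOV R7, 19 → R7=19
MOV R3, -5 → R3=-5
MOV R2, 4 → R2=4
AND R2, 7 → R2=4&7=4
XOR R0, 2 → R0=(-7)^2=-5
SUB R2, R3 → R2=4-(-5)=9
After step 7: R2 = 9.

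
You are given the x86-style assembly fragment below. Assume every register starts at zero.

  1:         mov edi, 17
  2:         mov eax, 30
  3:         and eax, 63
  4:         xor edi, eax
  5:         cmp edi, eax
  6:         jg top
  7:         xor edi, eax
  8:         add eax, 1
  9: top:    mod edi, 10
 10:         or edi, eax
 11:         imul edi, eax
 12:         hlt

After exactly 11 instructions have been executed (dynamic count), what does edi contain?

edi=17
eax=30
eax=30&63=30
edi=17^30=15
cmp edi, eax  (cmp 15,30)
jg top: not taken
edi=15^30=17
eax=30+1=31
edi=17%10=7
edi=7|31=31
edi=31*31=961
After step 11: edi = 961.

961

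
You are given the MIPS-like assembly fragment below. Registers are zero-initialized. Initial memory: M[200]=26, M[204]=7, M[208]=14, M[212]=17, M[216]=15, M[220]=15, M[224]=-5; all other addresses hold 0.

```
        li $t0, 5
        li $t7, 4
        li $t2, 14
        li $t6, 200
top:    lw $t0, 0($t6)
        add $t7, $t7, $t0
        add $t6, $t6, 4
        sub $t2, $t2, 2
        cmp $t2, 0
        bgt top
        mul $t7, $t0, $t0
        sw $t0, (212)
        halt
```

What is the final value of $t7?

25

$t0=5
$t7=4
$t2=14
$t6=200
$t0=M[200]=26
$t7=4+26=30
$t6=200+4=204
$t2=14-2=12
cmp $t2, 0  (cmp 12,0)
bgt top: taken
$t0=M[204]=7
$t7=30+7=37
$t6=204+4=208
$t2=12-2=10
cmp $t2, 0  (cmp 10,0)
bgt top: taken
$t0=M[208]=14
$t7=37+14=51
$t6=208+4=212
$t2=10-2=8
cmp $t2, 0  (cmp 8,0)
bgt top: taken
$t0=M[212]=17
$t7=51+17=68
$t6=212+4=216
$t2=8-2=6
cmp $t2, 0  (cmp 6,0)
bgt top: taken
$t0=M[216]=15
$t7=68+15=83
$t6=216+4=220
$t2=6-2=4
cmp $t2, 0  (cmp 4,0)
bgt top: taken
$t0=M[220]=15
$t7=83+15=98
$t6=220+4=224
$t2=4-2=2
cmp $t2, 0  (cmp 2,0)
bgt top: taken
$t0=M[224]=-5
$t7=98+(-5)=93
$t6=224+4=228
$t2=2-2=0
cmp $t2, 0  (cmp 0,0)
bgt top: not taken
$t7=(-5)*(-5)=25
sw $t0, (212) → M[212]=-5
halt.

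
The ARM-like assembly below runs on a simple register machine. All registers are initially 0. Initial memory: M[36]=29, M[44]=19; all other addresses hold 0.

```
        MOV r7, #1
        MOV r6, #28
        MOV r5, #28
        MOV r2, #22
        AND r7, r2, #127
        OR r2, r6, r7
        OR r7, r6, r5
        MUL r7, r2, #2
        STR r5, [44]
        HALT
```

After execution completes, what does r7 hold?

60

after MOV r7, #1: r7=1
after MOV r6, #28: r6=28
after MOV r5, #28: r5=28
after MOV r2, #22: r2=22
after AND r7, r2, #127: r7=22&127=22
after OR r2, r6, r7: r2=28|22=30
after OR r7, r6, r5: r7=28|28=28
after MUL r7, r2, #2: r7=30*2=60
STR r5, [44] → M[44]=28
halt.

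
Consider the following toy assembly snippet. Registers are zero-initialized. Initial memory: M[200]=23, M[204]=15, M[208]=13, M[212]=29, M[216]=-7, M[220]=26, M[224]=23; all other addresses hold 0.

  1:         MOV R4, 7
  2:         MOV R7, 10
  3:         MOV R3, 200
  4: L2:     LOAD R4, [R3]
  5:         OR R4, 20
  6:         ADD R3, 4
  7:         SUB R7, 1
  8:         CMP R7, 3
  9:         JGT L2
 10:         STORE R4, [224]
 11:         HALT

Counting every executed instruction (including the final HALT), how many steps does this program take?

47

MOV R4, 7 → R4=7
MOV R7, 10 → R7=10
MOV R3, 200 → R3=200
LOAD R4, [R3] → R4=M[200]=23
OR R4, 20 → R4=23|20=23
ADD R3, 4 → R3=200+4=204
SUB R7, 1 → R7=10-1=9
CMP R7, 3  (cmp 9,3)
JGT L2: taken
LOAD R4, [R3] → R4=M[204]=15
OR R4, 20 → R4=15|20=31
ADD R3, 4 → R3=204+4=208
SUB R7, 1 → R7=9-1=8
CMP R7, 3  (cmp 8,3)
JGT L2: taken
LOAD R4, [R3] → R4=M[208]=13
OR R4, 20 → R4=13|20=29
ADD R3, 4 → R3=208+4=212
SUB R7, 1 → R7=8-1=7
CMP R7, 3  (cmp 7,3)
JGT L2: taken
LOAD R4, [R3] → R4=M[212]=29
OR R4, 20 → R4=29|20=29
ADD R3, 4 → R3=212+4=216
SUB R7, 1 → R7=7-1=6
CMP R7, 3  (cmp 6,3)
JGT L2: taken
LOAD R4, [R3] → R4=M[216]=-7
OR R4, 20 → R4=(-7)|20=-3
ADD R3, 4 → R3=216+4=220
SUB R7, 1 → R7=6-1=5
CMP R7, 3  (cmp 5,3)
JGT L2: taken
LOAD R4, [R3] → R4=M[220]=26
OR R4, 20 → R4=26|20=30
ADD R3, 4 → R3=220+4=224
SUB R7, 1 → R7=5-1=4
CMP R7, 3  (cmp 4,3)
JGT L2: taken
LOAD R4, [R3] → R4=M[224]=23
OR R4, 20 → R4=23|20=23
ADD R3, 4 → R3=224+4=228
SUB R7, 1 → R7=4-1=3
CMP R7, 3  (cmp 3,3)
JGT L2: not taken
STORE R4, [224] → M[224]=23
halt.
Total executed instructions: 47.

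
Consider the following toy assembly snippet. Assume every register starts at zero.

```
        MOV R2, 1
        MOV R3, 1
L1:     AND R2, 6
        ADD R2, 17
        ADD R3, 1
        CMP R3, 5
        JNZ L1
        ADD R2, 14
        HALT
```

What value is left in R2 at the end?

31

after MOV R2, 1: R2=1
after MOV R3, 1: R3=1
after AND R2, 6: R2=1&6=0
after ADD R2, 17: R2=0+17=17
after ADD R3, 1: R3=1+1=2
CMP R3, 5  (cmp 2,5)
JNZ L1: taken
after AND R2, 6: R2=17&6=0
after ADD R2, 17: R2=0+17=17
after ADD R3, 1: R3=2+1=3
CMP R3, 5  (cmp 3,5)
JNZ L1: taken
after AND R2, 6: R2=17&6=0
after ADD R2, 17: R2=0+17=17
after ADD R3, 1: R3=3+1=4
CMP R3, 5  (cmp 4,5)
JNZ L1: taken
after AND R2, 6: R2=17&6=0
after ADD R2, 17: R2=0+17=17
after ADD R3, 1: R3=4+1=5
CMP R3, 5  (cmp 5,5)
JNZ L1: not taken
after ADD R2, 14: R2=17+14=31
halt.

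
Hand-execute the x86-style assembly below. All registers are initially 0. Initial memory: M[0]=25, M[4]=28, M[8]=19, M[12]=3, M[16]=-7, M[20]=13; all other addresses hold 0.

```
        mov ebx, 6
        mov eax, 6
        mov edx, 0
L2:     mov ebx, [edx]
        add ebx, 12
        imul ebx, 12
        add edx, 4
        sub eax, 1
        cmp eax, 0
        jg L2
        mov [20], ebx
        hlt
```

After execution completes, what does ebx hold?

300

ebx=6
eax=6
edx=0
ebx=M[0]=25
ebx=25+12=37
ebx=37*12=444
edx=0+4=4
eax=6-1=5
cmp eax, 0  (cmp 5,0)
jg L2: taken
ebx=M[4]=28
ebx=28+12=40
ebx=40*12=480
edx=4+4=8
eax=5-1=4
cmp eax, 0  (cmp 4,0)
jg L2: taken
ebx=M[8]=19
ebx=19+12=31
ebx=31*12=372
edx=8+4=12
eax=4-1=3
cmp eax, 0  (cmp 3,0)
jg L2: taken
ebx=M[12]=3
ebx=3+12=15
ebx=15*12=180
edx=12+4=16
eax=3-1=2
cmp eax, 0  (cmp 2,0)
jg L2: taken
ebx=M[16]=-7
ebx=(-7)+12=5
ebx=5*12=60
edx=16+4=20
eax=2-1=1
cmp eax, 0  (cmp 1,0)
jg L2: taken
ebx=M[20]=13
ebx=13+12=25
ebx=25*12=300
edx=20+4=24
eax=1-1=0
cmp eax, 0  (cmp 0,0)
jg L2: not taken
mov [20], ebx → M[20]=300
halt.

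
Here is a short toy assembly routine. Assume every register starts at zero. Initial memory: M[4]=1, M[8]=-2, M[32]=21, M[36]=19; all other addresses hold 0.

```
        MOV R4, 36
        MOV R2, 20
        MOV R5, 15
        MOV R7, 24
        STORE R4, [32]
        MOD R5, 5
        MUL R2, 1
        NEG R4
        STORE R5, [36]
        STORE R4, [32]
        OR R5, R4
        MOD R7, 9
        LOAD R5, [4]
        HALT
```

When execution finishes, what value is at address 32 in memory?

after MOV R4, 36: R4=36
after MOV R2, 20: R2=20
after MOV R5, 15: R5=15
after MOV R7, 24: R7=24
STORE R4, [32] → M[32]=36
after MOD R5, 5: R5=15%5=0
after MUL R2, 1: R2=20*1=20
after NEG R4: R4=-(36)=-36
STORE R5, [36] → M[36]=0
STORE R4, [32] → M[32]=-36
after OR R5, R4: R5=0|(-36)=-36
after MOD R7, 9: R7=24%9=6
after LOAD R5, [4]: R5=M[4]=1
halt.

-36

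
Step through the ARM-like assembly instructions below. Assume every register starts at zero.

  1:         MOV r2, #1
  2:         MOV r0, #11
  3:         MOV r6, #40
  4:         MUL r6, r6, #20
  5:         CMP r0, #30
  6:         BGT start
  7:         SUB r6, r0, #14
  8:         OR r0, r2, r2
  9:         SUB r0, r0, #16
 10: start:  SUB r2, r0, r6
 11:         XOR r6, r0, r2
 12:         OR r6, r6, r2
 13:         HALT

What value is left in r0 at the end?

MOV r2, #1 → r2=1
MOV r0, #11 → r0=11
MOV r6, #40 → r6=40
MUL r6, r6, #20 → r6=40*20=800
CMP r0, #30  (cmp 11,30)
BGT start: not taken
SUB r6, r0, #14 → r6=11-14=-3
OR r0, r2, r2 → r0=1|1=1
SUB r0, r0, #16 → r0=1-16=-15
SUB r2, r0, r6 → r2=(-15)-(-3)=-12
XOR r6, r0, r2 → r6=(-15)^(-12)=5
OR r6, r6, r2 → r6=5|(-12)=-11
halt.

-15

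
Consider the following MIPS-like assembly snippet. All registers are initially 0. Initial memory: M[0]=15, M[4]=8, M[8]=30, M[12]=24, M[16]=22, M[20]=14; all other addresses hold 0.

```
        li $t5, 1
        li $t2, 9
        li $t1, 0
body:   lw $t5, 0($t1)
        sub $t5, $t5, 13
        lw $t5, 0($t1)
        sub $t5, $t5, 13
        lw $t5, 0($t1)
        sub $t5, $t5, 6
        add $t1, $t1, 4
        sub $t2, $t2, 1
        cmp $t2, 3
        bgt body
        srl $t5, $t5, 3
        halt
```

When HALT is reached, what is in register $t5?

$t5=1
$t2=9
$t1=0
$t5=M[0]=15
$t5=15-13=2
$t5=M[0]=15
$t5=15-13=2
$t5=M[0]=15
$t5=15-6=9
$t1=0+4=4
$t2=9-1=8
cmp $t2, 3  (cmp 8,3)
bgt body: taken
$t5=M[4]=8
$t5=8-13=-5
$t5=M[4]=8
$t5=8-13=-5
$t5=M[4]=8
$t5=8-6=2
$t1=4+4=8
$t2=8-1=7
cmp $t2, 3  (cmp 7,3)
bgt body: taken
$t5=M[8]=30
$t5=30-13=17
$t5=M[8]=30
$t5=30-13=17
$t5=M[8]=30
$t5=30-6=24
$t1=8+4=12
$t2=7-1=6
cmp $t2, 3  (cmp 6,3)
bgt body: taken
$t5=M[12]=24
$t5=24-13=11
$t5=M[12]=24
$t5=24-13=11
$t5=M[12]=24
$t5=24-6=18
$t1=12+4=16
$t2=6-1=5
cmp $t2, 3  (cmp 5,3)
bgt body: taken
$t5=M[16]=22
$t5=22-13=9
$t5=M[16]=22
$t5=22-13=9
$t5=M[16]=22
$t5=22-6=16
$t1=16+4=20
$t2=5-1=4
cmp $t2, 3  (cmp 4,3)
bgt body: taken
$t5=M[20]=14
$t5=14-13=1
$t5=M[20]=14
$t5=14-13=1
$t5=M[20]=14
$t5=14-6=8
$t1=20+4=24
$t2=4-1=3
cmp $t2, 3  (cmp 3,3)
bgt body: not taken
$t5=8>>3=1
halt.

1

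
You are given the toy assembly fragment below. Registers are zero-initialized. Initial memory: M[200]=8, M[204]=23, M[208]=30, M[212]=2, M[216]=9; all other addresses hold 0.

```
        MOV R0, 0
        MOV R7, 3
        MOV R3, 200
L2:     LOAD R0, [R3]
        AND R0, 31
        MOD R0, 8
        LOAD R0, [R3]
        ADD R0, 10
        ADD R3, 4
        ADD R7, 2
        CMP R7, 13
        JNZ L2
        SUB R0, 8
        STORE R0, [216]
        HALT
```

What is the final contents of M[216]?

R0=0
R7=3
R3=200
R0=M[200]=8
R0=8&31=8
R0=8%8=0
R0=M[200]=8
R0=8+10=18
R3=200+4=204
R7=3+2=5
CMP R7, 13  (cmp 5,13)
JNZ L2: taken
R0=M[204]=23
R0=23&31=23
R0=23%8=7
R0=M[204]=23
R0=23+10=33
R3=204+4=208
R7=5+2=7
CMP R7, 13  (cmp 7,13)
JNZ L2: taken
R0=M[208]=30
R0=30&31=30
R0=30%8=6
R0=M[208]=30
R0=30+10=40
R3=208+4=212
R7=7+2=9
CMP R7, 13  (cmp 9,13)
JNZ L2: taken
R0=M[212]=2
R0=2&31=2
R0=2%8=2
R0=M[212]=2
R0=2+10=12
R3=212+4=216
R7=9+2=11
CMP R7, 13  (cmp 11,13)
JNZ L2: taken
R0=M[216]=9
R0=9&31=9
R0=9%8=1
R0=M[216]=9
R0=9+10=19
R3=216+4=220
R7=11+2=13
CMP R7, 13  (cmp 13,13)
JNZ L2: not taken
R0=19-8=11
STORE R0, [216] → M[216]=11
halt.

11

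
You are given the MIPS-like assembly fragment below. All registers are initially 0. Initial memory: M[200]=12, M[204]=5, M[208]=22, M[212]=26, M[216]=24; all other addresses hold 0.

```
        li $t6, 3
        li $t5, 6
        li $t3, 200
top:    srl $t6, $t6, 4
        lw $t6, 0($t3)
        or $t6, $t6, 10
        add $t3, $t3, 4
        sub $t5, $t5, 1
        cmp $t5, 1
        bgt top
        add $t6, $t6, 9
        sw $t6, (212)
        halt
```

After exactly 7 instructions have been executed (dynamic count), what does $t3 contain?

li $t6, 3 → $t6=3
li $t5, 6 → $t5=6
li $t3, 200 → $t3=200
srl $t6, $t6, 4 → $t6=3>>4=0
lw $t6, 0($t3) → $t6=M[200]=12
or $t6, $t6, 10 → $t6=12|10=14
add $t3, $t3, 4 → $t3=200+4=204
After step 7: $t3 = 204.

204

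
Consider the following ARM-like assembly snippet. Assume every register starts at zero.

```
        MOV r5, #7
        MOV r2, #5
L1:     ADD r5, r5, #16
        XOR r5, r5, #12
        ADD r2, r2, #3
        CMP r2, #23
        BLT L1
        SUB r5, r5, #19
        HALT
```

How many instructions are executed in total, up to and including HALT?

MOV r5, #7 → r5=7
MOV r2, #5 → r2=5
ADD r5, r5, #16 → r5=7+16=23
XOR r5, r5, #12 → r5=23^12=27
ADD r2, r2, #3 → r2=5+3=8
CMP r2, #23  (cmp 8,23)
BLT L1: taken
ADD r5, r5, #16 → r5=27+16=43
XOR r5, r5, #12 → r5=43^12=39
ADD r2, r2, #3 → r2=8+3=11
CMP r2, #23  (cmp 11,23)
BLT L1: taken
ADD r5, r5, #16 → r5=39+16=55
XOR r5, r5, #12 → r5=55^12=59
ADD r2, r2, #3 → r2=11+3=14
CMP r2, #23  (cmp 14,23)
BLT L1: taken
ADD r5, r5, #16 → r5=59+16=75
XOR r5, r5, #12 → r5=75^12=71
ADD r2, r2, #3 → r2=14+3=17
CMP r2, #23  (cmp 17,23)
BLT L1: taken
ADD r5, r5, #16 → r5=71+16=87
XOR r5, r5, #12 → r5=87^12=91
ADD r2, r2, #3 → r2=17+3=20
CMP r2, #23  (cmp 20,23)
BLT L1: taken
ADD r5, r5, #16 → r5=91+16=107
XOR r5, r5, #12 → r5=107^12=103
ADD r2, r2, #3 → r2=20+3=23
CMP r2, #23  (cmp 23,23)
BLT L1: not taken
SUB r5, r5, #19 → r5=103-19=84
halt.
Total executed instructions: 34.

34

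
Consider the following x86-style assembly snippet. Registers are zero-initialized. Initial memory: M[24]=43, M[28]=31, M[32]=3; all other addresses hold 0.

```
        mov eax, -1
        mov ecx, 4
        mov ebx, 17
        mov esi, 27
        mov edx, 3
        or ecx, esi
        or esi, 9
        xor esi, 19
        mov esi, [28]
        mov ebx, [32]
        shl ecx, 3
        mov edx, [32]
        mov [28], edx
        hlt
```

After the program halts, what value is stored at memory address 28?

3

after mov eax, -1: eax=-1
after mov ecx, 4: ecx=4
after mov ebx, 17: ebx=17
after mov esi, 27: esi=27
after mov edx, 3: edx=3
after or ecx, esi: ecx=4|27=31
after or esi, 9: esi=27|9=27
after xor esi, 19: esi=27^19=8
after mov esi, [28]: esi=M[28]=31
after mov ebx, [32]: ebx=M[32]=3
after shl ecx, 3: ecx=31<<3=248
after mov edx, [32]: edx=M[32]=3
mov [28], edx → M[28]=3
halt.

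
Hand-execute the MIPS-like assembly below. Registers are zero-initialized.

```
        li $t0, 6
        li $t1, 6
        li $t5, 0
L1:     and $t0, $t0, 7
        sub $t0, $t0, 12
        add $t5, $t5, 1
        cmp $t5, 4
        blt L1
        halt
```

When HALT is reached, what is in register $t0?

li $t0, 6 → $t0=6
li $t1, 6 → $t1=6
li $t5, 0 → $t5=0
and $t0, $t0, 7 → $t0=6&7=6
sub $t0, $t0, 12 → $t0=6-12=-6
add $t5, $t5, 1 → $t5=0+1=1
cmp $t5, 4  (cmp 1,4)
blt L1: taken
and $t0, $t0, 7 → $t0=(-6)&7=2
sub $t0, $t0, 12 → $t0=2-12=-10
add $t5, $t5, 1 → $t5=1+1=2
cmp $t5, 4  (cmp 2,4)
blt L1: taken
and $t0, $t0, 7 → $t0=(-10)&7=6
sub $t0, $t0, 12 → $t0=6-12=-6
add $t5, $t5, 1 → $t5=2+1=3
cmp $t5, 4  (cmp 3,4)
blt L1: taken
and $t0, $t0, 7 → $t0=(-6)&7=2
sub $t0, $t0, 12 → $t0=2-12=-10
add $t5, $t5, 1 → $t5=3+1=4
cmp $t5, 4  (cmp 4,4)
blt L1: not taken
halt.

-10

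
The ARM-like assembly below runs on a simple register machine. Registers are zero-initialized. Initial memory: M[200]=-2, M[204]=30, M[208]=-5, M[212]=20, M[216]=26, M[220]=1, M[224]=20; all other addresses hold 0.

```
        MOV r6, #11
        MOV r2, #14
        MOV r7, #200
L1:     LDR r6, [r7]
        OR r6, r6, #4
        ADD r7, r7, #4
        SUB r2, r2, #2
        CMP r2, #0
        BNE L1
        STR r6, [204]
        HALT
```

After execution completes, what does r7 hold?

r6=11
r2=14
r7=200
r6=M[200]=-2
r6=(-2)|4=-2
r7=200+4=204
r2=14-2=12
CMP r2, #0  (cmp 12,0)
BNE L1: taken
r6=M[204]=30
r6=30|4=30
r7=204+4=208
r2=12-2=10
CMP r2, #0  (cmp 10,0)
BNE L1: taken
r6=M[208]=-5
r6=(-5)|4=-1
r7=208+4=212
r2=10-2=8
CMP r2, #0  (cmp 8,0)
BNE L1: taken
r6=M[212]=20
r6=20|4=20
r7=212+4=216
r2=8-2=6
CMP r2, #0  (cmp 6,0)
BNE L1: taken
r6=M[216]=26
r6=26|4=30
r7=216+4=220
r2=6-2=4
CMP r2, #0  (cmp 4,0)
BNE L1: taken
r6=M[220]=1
r6=1|4=5
r7=220+4=224
r2=4-2=2
CMP r2, #0  (cmp 2,0)
BNE L1: taken
r6=M[224]=20
r6=20|4=20
r7=224+4=228
r2=2-2=0
CMP r2, #0  (cmp 0,0)
BNE L1: not taken
STR r6, [204] → M[204]=20
halt.

228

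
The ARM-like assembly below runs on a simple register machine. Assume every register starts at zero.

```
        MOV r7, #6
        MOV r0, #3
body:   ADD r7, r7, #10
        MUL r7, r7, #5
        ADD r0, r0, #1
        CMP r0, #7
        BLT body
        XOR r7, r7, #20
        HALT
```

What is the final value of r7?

r7=6
r0=3
r7=6+10=16
r7=16*5=80
r0=3+1=4
CMP r0, #7  (cmp 4,7)
BLT body: taken
r7=80+10=90
r7=90*5=450
r0=4+1=5
CMP r0, #7  (cmp 5,7)
BLT body: taken
r7=450+10=460
r7=460*5=2300
r0=5+1=6
CMP r0, #7  (cmp 6,7)
BLT body: taken
r7=2300+10=2310
r7=2310*5=11550
r0=6+1=7
CMP r0, #7  (cmp 7,7)
BLT body: not taken
r7=11550^20=11530
halt.

11530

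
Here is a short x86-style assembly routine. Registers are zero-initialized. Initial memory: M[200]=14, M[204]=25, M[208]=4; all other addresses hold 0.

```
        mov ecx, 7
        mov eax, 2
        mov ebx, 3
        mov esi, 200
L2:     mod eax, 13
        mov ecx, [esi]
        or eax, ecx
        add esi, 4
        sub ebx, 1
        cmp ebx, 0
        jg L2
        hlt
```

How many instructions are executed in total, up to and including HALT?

26

ecx=7
eax=2
ebx=3
esi=200
eax=2%13=2
ecx=M[200]=14
eax=2|14=14
esi=200+4=204
ebx=3-1=2
cmp ebx, 0  (cmp 2,0)
jg L2: taken
eax=14%13=1
ecx=M[204]=25
eax=1|25=25
esi=204+4=208
ebx=2-1=1
cmp ebx, 0  (cmp 1,0)
jg L2: taken
eax=25%13=12
ecx=M[208]=4
eax=12|4=12
esi=208+4=212
ebx=1-1=0
cmp ebx, 0  (cmp 0,0)
jg L2: not taken
halt.
Total executed instructions: 26.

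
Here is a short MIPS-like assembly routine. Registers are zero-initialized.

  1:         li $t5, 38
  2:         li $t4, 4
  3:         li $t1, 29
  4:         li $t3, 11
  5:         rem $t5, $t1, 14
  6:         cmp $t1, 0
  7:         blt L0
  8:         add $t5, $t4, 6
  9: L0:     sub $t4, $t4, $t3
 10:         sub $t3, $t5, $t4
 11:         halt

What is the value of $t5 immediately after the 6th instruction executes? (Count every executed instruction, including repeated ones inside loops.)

1

after li $t5, 38: $t5=38
after li $t4, 4: $t4=4
after li $t1, 29: $t1=29
after li $t3, 11: $t3=11
after rem $t5, $t1, 14: $t5=29%14=1
cmp $t1, 0  (cmp 29,0)
After step 6: $t5 = 1.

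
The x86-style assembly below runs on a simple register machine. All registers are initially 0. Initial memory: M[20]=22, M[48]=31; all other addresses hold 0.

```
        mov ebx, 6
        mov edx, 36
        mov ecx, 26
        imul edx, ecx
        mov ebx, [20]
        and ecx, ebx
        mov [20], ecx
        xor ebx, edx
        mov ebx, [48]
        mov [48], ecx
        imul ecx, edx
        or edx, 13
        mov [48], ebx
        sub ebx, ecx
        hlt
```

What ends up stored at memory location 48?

after mov ebx, 6: ebx=6
after mov edx, 36: edx=36
after mov ecx, 26: ecx=26
after imul edx, ecx: edx=36*26=936
after mov ebx, [20]: ebx=M[20]=22
after and ecx, ebx: ecx=26&22=18
mov [20], ecx → M[20]=18
after xor ebx, edx: ebx=22^936=958
after mov ebx, [48]: ebx=M[48]=31
mov [48], ecx → M[48]=18
after imul ecx, edx: ecx=18*936=16848
after or edx, 13: edx=936|13=941
mov [48], ebx → M[48]=31
after sub ebx, ecx: ebx=31-16848=-16817
halt.

31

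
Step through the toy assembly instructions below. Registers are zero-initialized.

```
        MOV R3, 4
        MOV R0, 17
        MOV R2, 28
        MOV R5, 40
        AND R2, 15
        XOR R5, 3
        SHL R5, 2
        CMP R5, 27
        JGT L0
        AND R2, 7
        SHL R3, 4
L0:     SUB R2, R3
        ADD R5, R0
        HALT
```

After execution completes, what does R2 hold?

8

R3=4
R0=17
R2=28
R5=40
R2=28&15=12
R5=40^3=43
R5=43<<2=172
CMP R5, 27  (cmp 172,27)
JGT L0: taken
R2=12-4=8
R5=172+17=189
halt.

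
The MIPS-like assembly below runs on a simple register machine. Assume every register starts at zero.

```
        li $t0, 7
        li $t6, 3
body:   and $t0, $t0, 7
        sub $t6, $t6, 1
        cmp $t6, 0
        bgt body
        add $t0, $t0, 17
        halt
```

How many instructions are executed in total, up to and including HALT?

li $t0, 7 → $t0=7
li $t6, 3 → $t6=3
and $t0, $t0, 7 → $t0=7&7=7
sub $t6, $t6, 1 → $t6=3-1=2
cmp $t6, 0  (cmp 2,0)
bgt body: taken
and $t0, $t0, 7 → $t0=7&7=7
sub $t6, $t6, 1 → $t6=2-1=1
cmp $t6, 0  (cmp 1,0)
bgt body: taken
and $t0, $t0, 7 → $t0=7&7=7
sub $t6, $t6, 1 → $t6=1-1=0
cmp $t6, 0  (cmp 0,0)
bgt body: not taken
add $t0, $t0, 17 → $t0=7+17=24
halt.
Total executed instructions: 16.

16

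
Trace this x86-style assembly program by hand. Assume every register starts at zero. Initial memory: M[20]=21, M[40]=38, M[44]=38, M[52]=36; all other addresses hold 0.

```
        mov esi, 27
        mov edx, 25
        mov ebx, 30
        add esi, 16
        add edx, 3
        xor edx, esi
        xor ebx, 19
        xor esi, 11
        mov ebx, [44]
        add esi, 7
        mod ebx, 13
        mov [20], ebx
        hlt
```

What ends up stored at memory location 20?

after mov esi, 27: esi=27
after mov edx, 25: edx=25
after mov ebx, 30: ebx=30
after add esi, 16: esi=27+16=43
after add edx, 3: edx=25+3=28
after xor edx, esi: edx=28^43=55
after xor ebx, 19: ebx=30^19=13
after xor esi, 11: esi=43^11=32
after mov ebx, [44]: ebx=M[44]=38
after add esi, 7: esi=32+7=39
after mod ebx, 13: ebx=38%13=12
mov [20], ebx → M[20]=12
halt.

12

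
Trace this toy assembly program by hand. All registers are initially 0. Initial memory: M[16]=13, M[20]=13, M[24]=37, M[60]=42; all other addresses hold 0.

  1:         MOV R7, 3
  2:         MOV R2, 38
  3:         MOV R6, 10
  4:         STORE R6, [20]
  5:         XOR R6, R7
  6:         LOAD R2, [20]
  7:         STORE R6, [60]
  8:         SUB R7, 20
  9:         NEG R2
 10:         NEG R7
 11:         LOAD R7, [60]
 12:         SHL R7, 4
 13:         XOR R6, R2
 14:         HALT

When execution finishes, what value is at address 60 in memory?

after MOV R7, 3: R7=3
after MOV R2, 38: R2=38
after MOV R6, 10: R6=10
STORE R6, [20] → M[20]=10
after XOR R6, R7: R6=10^3=9
after LOAD R2, [20]: R2=M[20]=10
STORE R6, [60] → M[60]=9
after SUB R7, 20: R7=3-20=-17
after NEG R2: R2=-(10)=-10
after NEG R7: R7=-(-17)=17
after LOAD R7, [60]: R7=M[60]=9
after SHL R7, 4: R7=9<<4=144
after XOR R6, R2: R6=9^(-10)=-1
halt.

9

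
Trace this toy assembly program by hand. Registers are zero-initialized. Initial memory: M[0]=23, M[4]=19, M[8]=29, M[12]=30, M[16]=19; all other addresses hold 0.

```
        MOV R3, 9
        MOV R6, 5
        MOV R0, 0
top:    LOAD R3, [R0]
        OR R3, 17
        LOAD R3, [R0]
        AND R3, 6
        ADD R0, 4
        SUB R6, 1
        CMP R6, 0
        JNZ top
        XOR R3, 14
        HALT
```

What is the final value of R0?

MOV R3, 9 → R3=9
MOV R6, 5 → R6=5
MOV R0, 0 → R0=0
LOAD R3, [R0] → R3=M[0]=23
OR R3, 17 → R3=23|17=23
LOAD R3, [R0] → R3=M[0]=23
AND R3, 6 → R3=23&6=6
ADD R0, 4 → R0=0+4=4
SUB R6, 1 → R6=5-1=4
CMP R6, 0  (cmp 4,0)
JNZ top: taken
LOAD R3, [R0] → R3=M[4]=19
OR R3, 17 → R3=19|17=19
LOAD R3, [R0] → R3=M[4]=19
AND R3, 6 → R3=19&6=2
ADD R0, 4 → R0=4+4=8
SUB R6, 1 → R6=4-1=3
CMP R6, 0  (cmp 3,0)
JNZ top: taken
LOAD R3, [R0] → R3=M[8]=29
OR R3, 17 → R3=29|17=29
LOAD R3, [R0] → R3=M[8]=29
AND R3, 6 → R3=29&6=4
ADD R0, 4 → R0=8+4=12
SUB R6, 1 → R6=3-1=2
CMP R6, 0  (cmp 2,0)
JNZ top: taken
LOAD R3, [R0] → R3=M[12]=30
OR R3, 17 → R3=30|17=31
LOAD R3, [R0] → R3=M[12]=30
AND R3, 6 → R3=30&6=6
ADD R0, 4 → R0=12+4=16
SUB R6, 1 → R6=2-1=1
CMP R6, 0  (cmp 1,0)
JNZ top: taken
LOAD R3, [R0] → R3=M[16]=19
OR R3, 17 → R3=19|17=19
LOAD R3, [R0] → R3=M[16]=19
AND R3, 6 → R3=19&6=2
ADD R0, 4 → R0=16+4=20
SUB R6, 1 → R6=1-1=0
CMP R6, 0  (cmp 0,0)
JNZ top: not taken
XOR R3, 14 → R3=2^14=12
halt.

20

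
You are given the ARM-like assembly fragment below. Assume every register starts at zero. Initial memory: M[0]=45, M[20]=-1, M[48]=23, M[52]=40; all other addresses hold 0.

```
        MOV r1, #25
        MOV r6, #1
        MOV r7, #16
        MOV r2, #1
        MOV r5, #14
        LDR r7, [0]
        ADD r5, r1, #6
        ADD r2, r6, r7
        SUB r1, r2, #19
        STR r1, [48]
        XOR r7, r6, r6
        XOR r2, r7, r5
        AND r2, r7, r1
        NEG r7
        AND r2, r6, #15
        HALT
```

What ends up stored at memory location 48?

27

r1=25
r6=1
r7=16
r2=1
r5=14
r7=M[0]=45
r5=25+6=31
r2=1+45=46
r1=46-19=27
STR r1, [48] → M[48]=27
r7=1^1=0
r2=0^31=31
r2=0&27=0
r7=-(0)=0
r2=1&15=1
halt.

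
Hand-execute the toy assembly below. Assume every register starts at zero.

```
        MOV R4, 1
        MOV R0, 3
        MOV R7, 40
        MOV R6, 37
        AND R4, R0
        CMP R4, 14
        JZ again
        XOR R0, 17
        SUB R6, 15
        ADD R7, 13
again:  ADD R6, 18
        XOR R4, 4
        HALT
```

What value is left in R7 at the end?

53

MOV R4, 1 → R4=1
MOV R0, 3 → R0=3
MOV R7, 40 → R7=40
MOV R6, 37 → R6=37
AND R4, R0 → R4=1&3=1
CMP R4, 14  (cmp 1,14)
JZ again: not taken
XOR R0, 17 → R0=3^17=18
SUB R6, 15 → R6=37-15=22
ADD R7, 13 → R7=40+13=53
ADD R6, 18 → R6=22+18=40
XOR R4, 4 → R4=1^4=5
halt.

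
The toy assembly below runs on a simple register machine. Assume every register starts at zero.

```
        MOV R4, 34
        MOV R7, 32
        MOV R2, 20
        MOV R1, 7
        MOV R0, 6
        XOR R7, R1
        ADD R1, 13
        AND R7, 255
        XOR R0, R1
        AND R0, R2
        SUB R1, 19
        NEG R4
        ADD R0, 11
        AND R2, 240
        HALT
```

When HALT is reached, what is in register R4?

MOV R4, 34 → R4=34
MOV R7, 32 → R7=32
MOV R2, 20 → R2=20
MOV R1, 7 → R1=7
MOV R0, 6 → R0=6
XOR R7, R1 → R7=32^7=39
ADD R1, 13 → R1=7+13=20
AND R7, 255 → R7=39&255=39
XOR R0, R1 → R0=6^20=18
AND R0, R2 → R0=18&20=16
SUB R1, 19 → R1=20-19=1
NEG R4 → R4=-(34)=-34
ADD R0, 11 → R0=16+11=27
AND R2, 240 → R2=20&240=16
halt.

-34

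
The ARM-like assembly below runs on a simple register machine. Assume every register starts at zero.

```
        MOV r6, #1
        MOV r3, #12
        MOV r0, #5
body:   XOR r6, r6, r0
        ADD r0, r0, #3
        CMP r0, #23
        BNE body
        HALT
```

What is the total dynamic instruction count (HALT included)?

28

MOV r6, #1 → r6=1
MOV r3, #12 → r3=12
MOV r0, #5 → r0=5
XOR r6, r6, r0 → r6=1^5=4
ADD r0, r0, #3 → r0=5+3=8
CMP r0, #23  (cmp 8,23)
BNE body: taken
XOR r6, r6, r0 → r6=4^8=12
ADD r0, r0, #3 → r0=8+3=11
CMP r0, #23  (cmp 11,23)
BNE body: taken
XOR r6, r6, r0 → r6=12^11=7
ADD r0, r0, #3 → r0=11+3=14
CMP r0, #23  (cmp 14,23)
BNE body: taken
XOR r6, r6, r0 → r6=7^14=9
ADD r0, r0, #3 → r0=14+3=17
CMP r0, #23  (cmp 17,23)
BNE body: taken
XOR r6, r6, r0 → r6=9^17=24
ADD r0, r0, #3 → r0=17+3=20
CMP r0, #23  (cmp 20,23)
BNE body: taken
XOR r6, r6, r0 → r6=24^20=12
ADD r0, r0, #3 → r0=20+3=23
CMP r0, #23  (cmp 23,23)
BNE body: not taken
halt.
Total executed instructions: 28.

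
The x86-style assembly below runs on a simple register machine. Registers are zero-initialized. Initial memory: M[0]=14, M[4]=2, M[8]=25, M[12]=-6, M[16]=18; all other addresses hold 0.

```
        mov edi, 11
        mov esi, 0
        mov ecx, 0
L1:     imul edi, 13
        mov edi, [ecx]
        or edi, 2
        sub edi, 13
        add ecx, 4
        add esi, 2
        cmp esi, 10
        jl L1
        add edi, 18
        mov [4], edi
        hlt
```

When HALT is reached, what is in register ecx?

edi=11
esi=0
ecx=0
edi=11*13=143
edi=M[0]=14
edi=14|2=14
edi=14-13=1
ecx=0+4=4
esi=0+2=2
cmp esi, 10  (cmp 2,10)
jl L1: taken
edi=1*13=13
edi=M[4]=2
edi=2|2=2
edi=2-13=-11
ecx=4+4=8
esi=2+2=4
cmp esi, 10  (cmp 4,10)
jl L1: taken
edi=(-11)*13=-143
edi=M[8]=25
edi=25|2=27
edi=27-13=14
ecx=8+4=12
esi=4+2=6
cmp esi, 10  (cmp 6,10)
jl L1: taken
edi=14*13=182
edi=M[12]=-6
edi=(-6)|2=-6
edi=(-6)-13=-19
ecx=12+4=16
esi=6+2=8
cmp esi, 10  (cmp 8,10)
jl L1: taken
edi=(-19)*13=-247
edi=M[16]=18
edi=18|2=18
edi=18-13=5
ecx=16+4=20
esi=8+2=10
cmp esi, 10  (cmp 10,10)
jl L1: not taken
edi=5+18=23
mov [4], edi → M[4]=23
halt.

20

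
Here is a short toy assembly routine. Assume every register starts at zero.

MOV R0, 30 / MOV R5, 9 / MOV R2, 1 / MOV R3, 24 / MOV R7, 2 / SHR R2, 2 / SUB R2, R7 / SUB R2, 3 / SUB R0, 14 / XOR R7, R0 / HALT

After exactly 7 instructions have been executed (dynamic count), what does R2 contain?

R0=30
R5=9
R2=1
R3=24
R7=2
R2=1>>2=0
R2=0-2=-2
After step 7: R2 = -2.

-2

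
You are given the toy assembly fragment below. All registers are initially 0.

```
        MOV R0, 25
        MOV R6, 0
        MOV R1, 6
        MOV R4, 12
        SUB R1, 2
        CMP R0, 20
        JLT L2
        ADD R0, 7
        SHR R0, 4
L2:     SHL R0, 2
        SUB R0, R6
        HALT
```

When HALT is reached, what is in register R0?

R0=25
R6=0
R1=6
R4=12
R1=6-2=4
CMP R0, 20  (cmp 25,20)
JLT L2: not taken
R0=25+7=32
R0=32>>4=2
R0=2<<2=8
R0=8-0=8
halt.

8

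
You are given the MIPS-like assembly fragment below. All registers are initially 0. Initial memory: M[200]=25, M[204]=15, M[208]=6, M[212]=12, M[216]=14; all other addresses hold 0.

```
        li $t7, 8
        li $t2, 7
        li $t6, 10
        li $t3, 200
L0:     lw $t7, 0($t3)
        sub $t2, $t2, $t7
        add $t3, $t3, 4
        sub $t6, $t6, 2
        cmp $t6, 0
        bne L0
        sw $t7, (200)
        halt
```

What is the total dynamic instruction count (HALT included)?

36

after li $t7, 8: $t7=8
after li $t2, 7: $t2=7
after li $t6, 10: $t6=10
after li $t3, 200: $t3=200
after lw $t7, 0($t3): $t7=M[200]=25
after sub $t2, $t2, $t7: $t2=7-25=-18
after add $t3, $t3, 4: $t3=200+4=204
after sub $t6, $t6, 2: $t6=10-2=8
cmp $t6, 0  (cmp 8,0)
bne L0: taken
after lw $t7, 0($t3): $t7=M[204]=15
after sub $t2, $t2, $t7: $t2=(-18)-15=-33
after add $t3, $t3, 4: $t3=204+4=208
after sub $t6, $t6, 2: $t6=8-2=6
cmp $t6, 0  (cmp 6,0)
bne L0: taken
after lw $t7, 0($t3): $t7=M[208]=6
after sub $t2, $t2, $t7: $t2=(-33)-6=-39
after add $t3, $t3, 4: $t3=208+4=212
after sub $t6, $t6, 2: $t6=6-2=4
cmp $t6, 0  (cmp 4,0)
bne L0: taken
after lw $t7, 0($t3): $t7=M[212]=12
after sub $t2, $t2, $t7: $t2=(-39)-12=-51
after add $t3, $t3, 4: $t3=212+4=216
after sub $t6, $t6, 2: $t6=4-2=2
cmp $t6, 0  (cmp 2,0)
bne L0: taken
after lw $t7, 0($t3): $t7=M[216]=14
after sub $t2, $t2, $t7: $t2=(-51)-14=-65
after add $t3, $t3, 4: $t3=216+4=220
after sub $t6, $t6, 2: $t6=2-2=0
cmp $t6, 0  (cmp 0,0)
bne L0: not taken
sw $t7, (200) → M[200]=14
halt.
Total executed instructions: 36.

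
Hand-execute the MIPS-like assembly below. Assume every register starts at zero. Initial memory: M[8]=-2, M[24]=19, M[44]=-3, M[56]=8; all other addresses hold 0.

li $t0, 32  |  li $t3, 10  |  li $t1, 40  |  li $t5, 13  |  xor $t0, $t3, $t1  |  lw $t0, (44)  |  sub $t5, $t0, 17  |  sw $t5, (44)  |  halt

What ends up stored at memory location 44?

after li $t0, 32: $t0=32
after li $t3, 10: $t3=10
after li $t1, 40: $t1=40
after li $t5, 13: $t5=13
after xor $t0, $t3, $t1: $t0=10^40=34
after lw $t0, (44): $t0=M[44]=-3
after sub $t5, $t0, 17: $t5=(-3)-17=-20
sw $t5, (44) → M[44]=-20
halt.

-20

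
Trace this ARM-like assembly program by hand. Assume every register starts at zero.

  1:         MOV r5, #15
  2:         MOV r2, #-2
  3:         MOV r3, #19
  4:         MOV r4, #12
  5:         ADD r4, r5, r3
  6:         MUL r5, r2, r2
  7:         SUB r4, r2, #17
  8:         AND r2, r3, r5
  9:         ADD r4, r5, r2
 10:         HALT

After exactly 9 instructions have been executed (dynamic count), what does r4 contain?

4

r5=15
r2=-2
r3=19
r4=12
r4=15+19=34
r5=(-2)*(-2)=4
r4=(-2)-17=-19
r2=19&4=0
r4=4+0=4
After step 9: r4 = 4.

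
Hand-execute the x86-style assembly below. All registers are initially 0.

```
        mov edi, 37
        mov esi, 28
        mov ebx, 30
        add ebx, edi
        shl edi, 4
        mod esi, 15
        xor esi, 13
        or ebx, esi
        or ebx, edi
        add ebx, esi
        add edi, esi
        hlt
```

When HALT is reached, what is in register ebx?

595

after mov edi, 37: edi=37
after mov esi, 28: esi=28
after mov ebx, 30: ebx=30
after add ebx, edi: ebx=30+37=67
after shl edi, 4: edi=37<<4=592
after mod esi, 15: esi=28%15=13
after xor esi, 13: esi=13^13=0
after or ebx, esi: ebx=67|0=67
after or ebx, edi: ebx=67|592=595
after add ebx, esi: ebx=595+0=595
after add edi, esi: edi=592+0=592
halt.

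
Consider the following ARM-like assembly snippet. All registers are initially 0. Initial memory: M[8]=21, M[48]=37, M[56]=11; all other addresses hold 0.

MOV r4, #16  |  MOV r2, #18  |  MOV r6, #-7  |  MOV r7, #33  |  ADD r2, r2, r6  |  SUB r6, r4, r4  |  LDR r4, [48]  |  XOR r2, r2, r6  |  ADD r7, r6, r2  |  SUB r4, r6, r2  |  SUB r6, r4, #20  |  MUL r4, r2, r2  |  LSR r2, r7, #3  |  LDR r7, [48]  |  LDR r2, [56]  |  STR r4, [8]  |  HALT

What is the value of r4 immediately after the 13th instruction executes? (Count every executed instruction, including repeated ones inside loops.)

121

MOV r4, #16 → r4=16
MOV r2, #18 → r2=18
MOV r6, #-7 → r6=-7
MOV r7, #33 → r7=33
ADD r2, r2, r6 → r2=18+(-7)=11
SUB r6, r4, r4 → r6=16-16=0
LDR r4, [48] → r4=M[48]=37
XOR r2, r2, r6 → r2=11^0=11
ADD r7, r6, r2 → r7=0+11=11
SUB r4, r6, r2 → r4=0-11=-11
SUB r6, r4, #20 → r6=(-11)-20=-31
MUL r4, r2, r2 → r4=11*11=121
LSR r2, r7, #3 → r2=11>>3=1
After step 13: r4 = 121.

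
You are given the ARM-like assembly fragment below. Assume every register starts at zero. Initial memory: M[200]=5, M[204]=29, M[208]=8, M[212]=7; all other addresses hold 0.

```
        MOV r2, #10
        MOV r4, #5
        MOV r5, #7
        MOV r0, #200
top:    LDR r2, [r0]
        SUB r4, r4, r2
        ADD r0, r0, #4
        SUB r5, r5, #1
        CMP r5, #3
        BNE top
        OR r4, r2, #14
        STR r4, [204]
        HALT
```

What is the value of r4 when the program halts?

15

after MOV r2, #10: r2=10
after MOV r4, #5: r4=5
after MOV r5, #7: r5=7
after MOV r0, #200: r0=200
after LDR r2, [r0]: r2=M[200]=5
after SUB r4, r4, r2: r4=5-5=0
after ADD r0, r0, #4: r0=200+4=204
after SUB r5, r5, #1: r5=7-1=6
CMP r5, #3  (cmp 6,3)
BNE top: taken
after LDR r2, [r0]: r2=M[204]=29
after SUB r4, r4, r2: r4=0-29=-29
after ADD r0, r0, #4: r0=204+4=208
after SUB r5, r5, #1: r5=6-1=5
CMP r5, #3  (cmp 5,3)
BNE top: taken
after LDR r2, [r0]: r2=M[208]=8
after SUB r4, r4, r2: r4=(-29)-8=-37
after ADD r0, r0, #4: r0=208+4=212
after SUB r5, r5, #1: r5=5-1=4
CMP r5, #3  (cmp 4,3)
BNE top: taken
after LDR r2, [r0]: r2=M[212]=7
after SUB r4, r4, r2: r4=(-37)-7=-44
after ADD r0, r0, #4: r0=212+4=216
after SUB r5, r5, #1: r5=4-1=3
CMP r5, #3  (cmp 3,3)
BNE top: not taken
after OR r4, r2, #14: r4=7|14=15
STR r4, [204] → M[204]=15
halt.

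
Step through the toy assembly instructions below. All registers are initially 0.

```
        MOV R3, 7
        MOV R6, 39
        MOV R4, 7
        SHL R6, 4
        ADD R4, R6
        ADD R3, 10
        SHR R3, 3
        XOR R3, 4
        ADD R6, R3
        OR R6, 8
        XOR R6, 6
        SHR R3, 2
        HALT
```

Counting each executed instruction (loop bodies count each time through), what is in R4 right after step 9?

631

R3=7
R6=39
R4=7
R6=39<<4=624
R4=7+624=631
R3=7+10=17
R3=17>>3=2
R3=2^4=6
R6=624+6=630
After step 9: R4 = 631.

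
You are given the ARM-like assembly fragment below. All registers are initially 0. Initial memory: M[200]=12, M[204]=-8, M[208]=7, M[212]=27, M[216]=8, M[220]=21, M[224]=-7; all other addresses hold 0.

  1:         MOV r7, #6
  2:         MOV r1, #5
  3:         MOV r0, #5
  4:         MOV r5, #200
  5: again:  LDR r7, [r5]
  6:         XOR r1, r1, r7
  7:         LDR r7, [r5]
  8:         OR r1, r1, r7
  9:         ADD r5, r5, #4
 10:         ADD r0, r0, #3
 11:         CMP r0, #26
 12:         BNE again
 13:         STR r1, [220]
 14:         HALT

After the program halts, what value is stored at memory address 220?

r7=6
r1=5
r0=5
r5=200
r7=M[200]=12
r1=5^12=9
r7=M[200]=12
r1=9|12=13
r5=200+4=204
r0=5+3=8
CMP r0, #26  (cmp 8,26)
BNE again: taken
r7=M[204]=-8
r1=13^(-8)=-11
r7=M[204]=-8
r1=(-11)|(-8)=-3
r5=204+4=208
r0=8+3=11
CMP r0, #26  (cmp 11,26)
BNE again: taken
r7=M[208]=7
r1=(-3)^7=-6
r7=M[208]=7
r1=(-6)|7=-1
r5=208+4=212
r0=11+3=14
CMP r0, #26  (cmp 14,26)
BNE again: taken
r7=M[212]=27
r1=(-1)^27=-28
r7=M[212]=27
r1=(-28)|27=-1
r5=212+4=216
r0=14+3=17
CMP r0, #26  (cmp 17,26)
BNE again: taken
r7=M[216]=8
r1=(-1)^8=-9
r7=M[216]=8
r1=(-9)|8=-1
r5=216+4=220
r0=17+3=20
CMP r0, #26  (cmp 20,26)
BNE again: taken
r7=M[220]=21
r1=(-1)^21=-22
r7=M[220]=21
r1=(-22)|21=-1
r5=220+4=224
r0=20+3=23
CMP r0, #26  (cmp 23,26)
BNE again: taken
r7=M[224]=-7
r1=(-1)^(-7)=6
r7=M[224]=-7
r1=6|(-7)=-1
r5=224+4=228
r0=23+3=26
CMP r0, #26  (cmp 26,26)
BNE again: not taken
STR r1, [220] → M[220]=-1
halt.

-1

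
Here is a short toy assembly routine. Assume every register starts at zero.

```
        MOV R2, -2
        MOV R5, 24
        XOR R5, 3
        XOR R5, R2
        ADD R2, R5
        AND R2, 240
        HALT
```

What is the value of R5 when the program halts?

after MOV R2, -2: R2=-2
after MOV R5, 24: R5=24
after XOR R5, 3: R5=24^3=27
after XOR R5, R2: R5=27^(-2)=-27
after ADD R2, R5: R2=(-2)+(-27)=-29
after AND R2, 240: R2=(-29)&240=224
halt.

-27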